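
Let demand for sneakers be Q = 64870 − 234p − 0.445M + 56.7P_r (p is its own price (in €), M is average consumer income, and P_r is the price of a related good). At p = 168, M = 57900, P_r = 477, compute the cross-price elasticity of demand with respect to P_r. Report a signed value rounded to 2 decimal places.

1.01

At the given values, Q = 64870 − 234(168) − 0.445(57900) + 56.7(477) = 26838.4.
∂Q/∂P_r = 56.7.
E = (56.7) × (477/26838.4) = 1.0077…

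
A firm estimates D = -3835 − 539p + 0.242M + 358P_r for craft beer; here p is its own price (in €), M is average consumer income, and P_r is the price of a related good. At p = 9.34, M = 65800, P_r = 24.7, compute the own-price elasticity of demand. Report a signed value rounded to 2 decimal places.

At the given values, D = -3835 − 539(9.34) + 0.242(65800) + 358(24.7) = 15896.94.
∂D/∂p = −539.
E = (-539) × (9.34/15896.94) = -0.3166…

-0.32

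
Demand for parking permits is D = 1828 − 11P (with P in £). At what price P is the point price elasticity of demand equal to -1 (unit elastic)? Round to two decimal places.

83.09

Ed = −11P/(1828 − 11P). Set this equal to -1:
11P = 1·(1828 − 11P) ⇒ 11P(1 + 1) = 1·1828
P = 1·1828 / (11·2) = 83.0909…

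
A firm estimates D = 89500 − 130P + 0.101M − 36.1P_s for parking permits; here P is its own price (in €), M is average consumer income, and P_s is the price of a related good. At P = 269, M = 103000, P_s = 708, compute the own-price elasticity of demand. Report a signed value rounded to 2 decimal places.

At the given values, D = 89500 − 130(269) + 0.101(103000) − 36.1(708) = 39374.2.
∂D/∂P = −130.
E = (-130) × (269/39374.2) = -0.8881…

-0.89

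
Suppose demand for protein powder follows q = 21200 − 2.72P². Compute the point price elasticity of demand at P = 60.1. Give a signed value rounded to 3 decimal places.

dq/dP = −2·2.72·P = -326.944. At P = 60.1, q = 11375.3328.
Ed = (dq/dP)·(P/q) = (-326.944) × (60.1/11375.3328) = -1.72736…

-1.727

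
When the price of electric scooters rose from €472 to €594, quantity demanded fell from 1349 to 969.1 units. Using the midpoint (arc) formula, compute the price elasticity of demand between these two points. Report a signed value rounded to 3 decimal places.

%ΔQ = (969.1 − 1349) / [(1349 + 969.1)/2] = -379.9/1159.05 = -0.327768…
%ΔP = (594 − 472) / [(472 + 594)/2] = 122/533 = 0.228893…
Arc Ed = %ΔQ / %ΔP = (-379.9/1159.05) / (122/533) = -1.43197…

-1.432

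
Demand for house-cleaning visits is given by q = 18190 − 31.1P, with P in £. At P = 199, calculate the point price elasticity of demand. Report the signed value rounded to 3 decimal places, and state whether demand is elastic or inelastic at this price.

-0.516; inelastic

dq/dP = −31.1. At P = 199, q = 18190 − 31.1(199) = 12001.1.
Ed = (dq/dP)·(P/q) = −31.1 × (199/12001.1) = -0.51569…
|Ed| = 0.516 < 1, so demand is inelastic.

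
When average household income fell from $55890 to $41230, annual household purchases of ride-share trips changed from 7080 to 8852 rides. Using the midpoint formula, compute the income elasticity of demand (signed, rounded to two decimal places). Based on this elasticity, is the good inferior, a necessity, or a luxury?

%ΔQ = (8852 − 7080)/[( 7080 + 8852)/2] = 1772/7966 = 0.222445…
%ΔIncome = (41230 − 55890)/[( 55890 + 41230)/2] = -14660/48560 = -0.301894…
E_income = (1772/7966) / (-14660/48560) = -0.7368…
E_income < 0 ⇒ inferior good.

-0.74; inferior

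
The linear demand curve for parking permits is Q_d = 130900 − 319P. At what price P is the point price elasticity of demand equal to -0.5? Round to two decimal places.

136.78

Ed = −319P/(130900 − 319P). Set this equal to -0.5:
319P = 0.5·(130900 − 319P) ⇒ 319P(1 + 0.5) = 0.5·130900
P = 0.5·130900 / (319·1.5) = 136.7816…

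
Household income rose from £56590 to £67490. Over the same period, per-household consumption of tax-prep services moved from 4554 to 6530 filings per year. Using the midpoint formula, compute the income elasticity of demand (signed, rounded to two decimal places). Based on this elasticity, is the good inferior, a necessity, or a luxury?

2.03; luxury

%ΔQ = (6530 − 4554)/[( 4554 + 6530)/2] = 1976/5542 = 0.356549…
%ΔIncome = (67490 − 56590)/[( 56590 + 67490)/2] = 10900/62040 = 0.175693…
E_income = (1976/5542) / (10900/62040) = 2.0293…
E_income > 1 ⇒ normal good, luxury.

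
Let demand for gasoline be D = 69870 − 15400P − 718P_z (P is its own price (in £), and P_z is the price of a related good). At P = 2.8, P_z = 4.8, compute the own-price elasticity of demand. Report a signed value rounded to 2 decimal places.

At the given values, D = 69870 − 15400(2.8) − 718(4.8) = 23303.6.
∂D/∂P = −15400.
E = (-15400) × (2.8/23303.6) = -1.8503…

-1.85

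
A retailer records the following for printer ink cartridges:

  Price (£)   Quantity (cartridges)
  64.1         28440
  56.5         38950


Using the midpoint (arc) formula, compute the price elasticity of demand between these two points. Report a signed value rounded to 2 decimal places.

%ΔQ = (38950 − 28440) / [(28440 + 38950)/2] = 10510/33695 = 0.311915…
%ΔP = (56.5 − 64.1) / [(64.1 + 56.5)/2] = -7.6/60.3 = -0.126036…
Arc Ed = %ΔQ / %ΔP = (10510/33695) / (-7.6/60.3) = -2.4748…

-2.47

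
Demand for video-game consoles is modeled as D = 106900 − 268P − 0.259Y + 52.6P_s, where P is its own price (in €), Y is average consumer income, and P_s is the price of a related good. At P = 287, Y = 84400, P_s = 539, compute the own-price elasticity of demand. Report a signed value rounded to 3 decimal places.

At the given values, D = 106900 − 268(287) − 0.259(84400) + 52.6(539) = 36475.8.
∂D/∂P = −268.
E = (-268) × (287/36475.8) = -2.10868…

-2.109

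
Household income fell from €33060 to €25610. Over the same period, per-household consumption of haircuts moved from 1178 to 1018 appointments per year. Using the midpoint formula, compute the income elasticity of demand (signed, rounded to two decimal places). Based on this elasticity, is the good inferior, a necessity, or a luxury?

0.57; necessity

%ΔQ = (1018 − 1178)/[( 1178 + 1018)/2] = -160/1098 = -0.145719…
%ΔIncome = (25610 − 33060)/[( 33060 + 25610)/2] = -7450/29335 = -0.253962…
E_income = (-160/1098) / (-7450/29335) = 0.5737…
0 < E_income < 1 ⇒ normal good, necessity.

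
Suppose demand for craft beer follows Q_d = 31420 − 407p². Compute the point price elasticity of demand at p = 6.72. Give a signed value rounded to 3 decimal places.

dQ_d/dp = −2·407·p = -5470.08. At p = 6.72, Q_d = 13040.5312.
Ed = (dQ_d/dp)·(p/Q_d) = (-5470.08) × (6.72/13040.5312) = -2.81882…

-2.819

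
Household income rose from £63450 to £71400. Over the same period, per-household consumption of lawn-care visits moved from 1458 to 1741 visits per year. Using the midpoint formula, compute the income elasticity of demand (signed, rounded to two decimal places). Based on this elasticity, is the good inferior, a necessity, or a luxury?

%ΔQ = (1741 − 1458)/[( 1458 + 1741)/2] = 283/1599.5 = 0.176930…
%ΔIncome = (71400 − 63450)/[( 63450 + 71400)/2] = 7950/67425 = 0.117908…
E_income = (283/1599.5) / (7950/67425) = 1.5005…
E_income > 1 ⇒ normal good, luxury.

1.50; luxury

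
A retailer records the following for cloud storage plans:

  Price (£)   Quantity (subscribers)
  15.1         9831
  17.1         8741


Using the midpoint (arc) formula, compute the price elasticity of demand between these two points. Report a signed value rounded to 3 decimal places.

-0.945

%ΔQ = (8741 − 9831) / [(9831 + 8741)/2] = -1090/9286 = -0.117381…
%ΔP = (17.1 − 15.1) / [(15.1 + 17.1)/2] = 2/16.1 = 0.124223…
Arc Ed = %ΔQ / %ΔP = (-1090/9286) / (2/16.1) = -0.94491…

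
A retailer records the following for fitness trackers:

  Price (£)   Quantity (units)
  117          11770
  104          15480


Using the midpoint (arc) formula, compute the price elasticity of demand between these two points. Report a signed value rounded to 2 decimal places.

%ΔQ = (15480 − 11770) / [(11770 + 15480)/2] = 3710/13625 = 0.272293…
%ΔP = (104 − 117) / [(117 + 104)/2] = -13/110.5 = -0.117647…
Arc Ed = %ΔQ / %ΔP = (3710/13625) / (-13/110.5) = -2.3144…

-2.31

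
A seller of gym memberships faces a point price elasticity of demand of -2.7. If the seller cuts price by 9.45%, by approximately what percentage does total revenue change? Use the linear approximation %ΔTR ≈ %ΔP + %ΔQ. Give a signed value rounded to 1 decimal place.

%ΔQ ≈ Ed × %ΔP = (-2.7) × (-9.45%) = +25.5150%
%ΔTR ≈ %ΔP + %ΔQ = (-9.45%) + (+25.5150%) = +16.0650%

+16.1%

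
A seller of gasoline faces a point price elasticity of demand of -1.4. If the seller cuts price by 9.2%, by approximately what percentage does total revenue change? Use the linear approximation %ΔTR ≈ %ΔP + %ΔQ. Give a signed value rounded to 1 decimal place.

+3.7%

%ΔQ ≈ Ed × %ΔP = (-1.4) × (-9.2%) = +12.8800%
%ΔTR ≈ %ΔP + %ΔQ = (-9.2%) + (+12.8800%) = +3.6800%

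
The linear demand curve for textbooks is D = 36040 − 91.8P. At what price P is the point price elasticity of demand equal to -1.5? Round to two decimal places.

Ed = −91.8P/(36040 − 91.8P). Set this equal to -1.5:
91.8P = 1.5·(36040 − 91.8P) ⇒ 91.8P(1 + 1.5) = 1.5·36040
P = 1.5·36040 / (91.8·2.5) = 235.5555…

235.56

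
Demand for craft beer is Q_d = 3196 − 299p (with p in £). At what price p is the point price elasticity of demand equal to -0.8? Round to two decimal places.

4.75

Ed = −299p/(3196 − 299p). Set this equal to -0.8:
299p = 0.8·(3196 − 299p) ⇒ 299p(1 + 0.8) = 0.8·3196
p = 0.8·3196 / (299·1.8) = 4.7506…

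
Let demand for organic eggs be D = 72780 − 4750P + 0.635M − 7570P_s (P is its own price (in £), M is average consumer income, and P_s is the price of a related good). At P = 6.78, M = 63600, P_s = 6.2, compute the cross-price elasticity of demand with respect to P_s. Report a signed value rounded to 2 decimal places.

-1.38

At the given values, D = 72780 − 4750(6.78) + 0.635(63600) − 7570(6.2) = 34027.
∂D/∂P_s = -7570.
E = (-7570) × (6.2/34027) = -1.3793…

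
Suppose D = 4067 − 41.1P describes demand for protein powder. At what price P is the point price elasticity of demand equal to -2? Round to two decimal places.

Ed = −41.1P/(4067 − 41.1P). Set this equal to -2:
41.1P = 2·(4067 − 41.1P) ⇒ 41.1P(1 + 2) = 2·4067
P = 2·4067 / (41.1·3) = 65.9691…

65.97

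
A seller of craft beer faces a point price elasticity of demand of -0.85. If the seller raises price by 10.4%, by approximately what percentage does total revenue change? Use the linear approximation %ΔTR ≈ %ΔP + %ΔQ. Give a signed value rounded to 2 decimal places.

+1.56%

%ΔQ ≈ Ed × %ΔP = (-0.85) × (+10.4%) = -8.8400%
%ΔTR ≈ %ΔP + %ΔQ = (+10.4%) + (-8.8400%) = +1.5600%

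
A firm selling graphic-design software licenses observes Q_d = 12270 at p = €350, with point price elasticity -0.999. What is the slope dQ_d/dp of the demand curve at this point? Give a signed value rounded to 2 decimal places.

Ed = (dQ_d/dp)·(p/Q_d) ⇒ dQ_d/dp = Ed·Q_d/p = (-0.999)·12270/350 = -35.0220…

-35.02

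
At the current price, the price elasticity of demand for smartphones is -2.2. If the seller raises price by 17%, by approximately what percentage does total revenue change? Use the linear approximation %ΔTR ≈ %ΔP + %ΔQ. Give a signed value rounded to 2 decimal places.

%ΔQ ≈ Ed × %ΔP = (-2.2) × (+17%) = -37.4000%
%ΔTR ≈ %ΔP + %ΔQ = (+17%) + (-37.4000%) = -20.4000%

-20.40%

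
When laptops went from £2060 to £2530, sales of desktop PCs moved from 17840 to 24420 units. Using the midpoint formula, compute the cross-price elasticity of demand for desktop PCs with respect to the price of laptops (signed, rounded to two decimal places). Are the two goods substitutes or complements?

1.52; substitutes

%ΔQ_{desktop PCs} = (24420 − 17840)/avg = 6580/21130 = 0.311405…
%ΔP_{laptops} = (2530 − 2060)/avg = 470/2295 = 0.204793…
E_cross = (6580/21130) / (470/2295) = 1.5205…
E_cross > 0 ⇒ the goods are substitutes.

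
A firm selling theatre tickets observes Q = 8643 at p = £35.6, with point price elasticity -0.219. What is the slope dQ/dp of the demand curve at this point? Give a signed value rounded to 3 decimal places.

Ed = (dQ/dp)·(p/Q) ⇒ dQ/dp = Ed·Q/p = (-0.219)·8643/35.6 = -53.16901…

-53.169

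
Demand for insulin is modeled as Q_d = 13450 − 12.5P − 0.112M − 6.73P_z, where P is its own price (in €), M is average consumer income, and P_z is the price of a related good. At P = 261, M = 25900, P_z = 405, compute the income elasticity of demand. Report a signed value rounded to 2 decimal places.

-0.64

At the given values, Q_d = 13450 − 12.5(261) − 0.112(25900) − 6.73(405) = 4561.05.
∂Q_d/∂M = -0.112.
E = (-0.112) × (25900/4561.05) = -0.6359…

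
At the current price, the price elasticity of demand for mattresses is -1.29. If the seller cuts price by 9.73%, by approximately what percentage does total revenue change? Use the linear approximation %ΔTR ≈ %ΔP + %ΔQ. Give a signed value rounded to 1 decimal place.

+2.8%

%ΔQ ≈ Ed × %ΔP = (-1.29) × (-9.73%) = +12.5517%
%ΔTR ≈ %ΔP + %ΔQ = (-9.73%) + (+12.5517%) = +2.8217%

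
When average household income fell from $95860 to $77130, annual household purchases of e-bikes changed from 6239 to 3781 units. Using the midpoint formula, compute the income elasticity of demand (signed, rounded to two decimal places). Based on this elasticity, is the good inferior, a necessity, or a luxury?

2.27; luxury

%ΔQ = (3781 − 6239)/[( 6239 + 3781)/2] = -2458/5010 = -0.490618…
%ΔIncome = (77130 − 95860)/[( 95860 + 77130)/2] = -18730/86495 = -0.216544…
E_income = (-2458/5010) / (-18730/86495) = 2.2656…
E_income > 1 ⇒ normal good, luxury.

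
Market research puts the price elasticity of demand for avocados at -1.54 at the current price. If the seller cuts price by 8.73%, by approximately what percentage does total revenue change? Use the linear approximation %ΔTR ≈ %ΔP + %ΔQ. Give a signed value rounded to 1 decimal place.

%ΔQ ≈ Ed × %ΔP = (-1.54) × (-8.73%) = +13.4442%
%ΔTR ≈ %ΔP + %ΔQ = (-8.73%) + (+13.4442%) = +4.7142%

+4.7%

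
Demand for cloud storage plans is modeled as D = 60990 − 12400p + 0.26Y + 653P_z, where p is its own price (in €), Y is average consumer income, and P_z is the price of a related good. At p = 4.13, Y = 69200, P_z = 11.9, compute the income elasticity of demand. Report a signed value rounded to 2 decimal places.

0.51

At the given values, D = 60990 − 12400(4.13) + 0.26(69200) + 653(11.9) = 35540.7.
∂D/∂Y = 0.26.
E = (0.26) × (69200/35540.7) = 0.5062…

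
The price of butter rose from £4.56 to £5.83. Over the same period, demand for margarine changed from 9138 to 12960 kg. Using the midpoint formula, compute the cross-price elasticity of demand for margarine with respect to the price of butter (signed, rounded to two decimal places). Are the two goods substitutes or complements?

%ΔQ_{margarine} = (12960 − 9138)/avg = 3822/11049 = 0.345913…
%ΔP_{butter} = (5.83 − 4.56)/avg = 1.27/5.195 = 0.244465…
E_cross = (3822/11049) / (1.27/5.195) = 1.4149…
E_cross > 0 ⇒ the goods are substitutes.

1.41; substitutes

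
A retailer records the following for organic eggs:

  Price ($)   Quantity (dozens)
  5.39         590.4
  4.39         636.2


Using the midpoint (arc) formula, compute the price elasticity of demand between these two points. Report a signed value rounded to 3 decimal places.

-0.365

%ΔQ = (636.2 − 590.4) / [(590.4 + 636.2)/2] = 45.8/613.3 = 0.074677…
%ΔP = (4.39 − 5.39) / [(5.39 + 4.39)/2] = -1/4.89 = -0.204498…
Arc Ed = %ΔQ / %ΔP = (45.8/613.3) / (-1/4.89) = -0.36517…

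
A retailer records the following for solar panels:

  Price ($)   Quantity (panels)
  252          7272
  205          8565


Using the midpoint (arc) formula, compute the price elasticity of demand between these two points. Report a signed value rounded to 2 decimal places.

%ΔQ = (8565 − 7272) / [(7272 + 8565)/2] = 1293/7918.5 = 0.163288…
%ΔP = (205 − 252) / [(252 + 205)/2] = -47/228.5 = -0.205689…
Arc Ed = %ΔQ / %ΔP = (1293/7918.5) / (-47/228.5) = -0.7938…

-0.79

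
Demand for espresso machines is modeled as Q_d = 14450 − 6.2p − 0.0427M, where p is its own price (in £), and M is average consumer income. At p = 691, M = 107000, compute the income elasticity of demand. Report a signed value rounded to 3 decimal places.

-0.816

At the given values, Q_d = 14450 − 6.2(691) − 0.0427(107000) = 5596.9.
∂Q_d/∂M = -0.0427.
E = (-0.0427) × (107000/5596.9) = -0.81632…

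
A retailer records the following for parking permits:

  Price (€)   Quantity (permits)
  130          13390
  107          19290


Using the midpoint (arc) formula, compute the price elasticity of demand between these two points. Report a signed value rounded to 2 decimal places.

%ΔQ = (19290 − 13390) / [(13390 + 19290)/2] = 5900/16340 = 0.361077…
%ΔP = (107 − 130) / [(130 + 107)/2] = -23/118.5 = -0.194092…
Arc Ed = %ΔQ / %ΔP = (5900/16340) / (-23/118.5) = -1.8603…

-1.86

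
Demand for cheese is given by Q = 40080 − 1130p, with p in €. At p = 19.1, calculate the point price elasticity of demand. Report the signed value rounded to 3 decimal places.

dQ/dp = −1130. At p = 19.1, Q = 40080 − 1130(19.1) = 18497.
Ed = (dQ/dp)·(p/Q) = −1130 × (19.1/18497) = -1.16683…

-1.167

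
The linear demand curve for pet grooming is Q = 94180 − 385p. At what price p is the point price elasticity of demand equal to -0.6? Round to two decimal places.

91.73

Ed = −385p/(94180 − 385p). Set this equal to -0.6:
385p = 0.6·(94180 − 385p) ⇒ 385p(1 + 0.6) = 0.6·94180
p = 0.6·94180 / (385·1.6) = 91.7337…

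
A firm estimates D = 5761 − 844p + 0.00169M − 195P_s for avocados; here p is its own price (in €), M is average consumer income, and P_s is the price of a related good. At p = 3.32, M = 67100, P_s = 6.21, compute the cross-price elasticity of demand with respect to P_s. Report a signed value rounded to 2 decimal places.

At the given values, D = 5761 − 844(3.32) + 0.00169(67100) − 195(6.21) = 1861.369.
∂D/∂P_s = -195.
E = (-195) × (6.21/1861.369) = -0.6505…

-0.65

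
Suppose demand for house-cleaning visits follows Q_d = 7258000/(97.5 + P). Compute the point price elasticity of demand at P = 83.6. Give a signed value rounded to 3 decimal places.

-0.462

dQ_d/dP = −7258000/(97.5 + P)² = -221.299. At P = 83.6, Q_d = 40077.3.
Ed = (dQ_d/dP)·(P/Q_d) = (-221.299) × (83.6/40077.3) = -0.46162…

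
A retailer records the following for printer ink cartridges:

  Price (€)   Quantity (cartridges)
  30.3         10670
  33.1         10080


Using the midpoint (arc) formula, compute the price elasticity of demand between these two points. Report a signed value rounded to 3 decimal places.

%ΔQ = (10080 − 10670) / [(10670 + 10080)/2] = -590/10375 = -0.056867…
%ΔP = (33.1 − 30.3) / [(30.3 + 33.1)/2] = 2.8/31.7 = 0.088328…
Arc Ed = %ΔQ / %ΔP = (-590/10375) / (2.8/31.7) = -0.64382…

-0.644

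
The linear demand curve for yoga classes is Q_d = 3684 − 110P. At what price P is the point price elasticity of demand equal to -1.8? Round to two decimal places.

Ed = −110P/(3684 − 110P). Set this equal to -1.8:
110P = 1.8·(3684 − 110P) ⇒ 110P(1 + 1.8) = 1.8·3684
P = 1.8·3684 / (110·2.8) = 21.5298…

21.53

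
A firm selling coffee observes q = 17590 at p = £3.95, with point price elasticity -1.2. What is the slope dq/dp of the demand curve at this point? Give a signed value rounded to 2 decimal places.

-5343.80

Ed = (dq/dp)·(p/q) ⇒ dq/dp = Ed·q/p = (-1.2)·17590/3.95 = -5343.7974…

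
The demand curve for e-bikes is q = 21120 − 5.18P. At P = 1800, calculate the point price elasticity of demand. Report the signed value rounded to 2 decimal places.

dq/dP = −5.18. At P = 1800, q = 21120 − 5.18(1800) = 11796.
Ed = (dq/dP)·(P/q) = −5.18 × (1800/11796) = -0.7904…

-0.79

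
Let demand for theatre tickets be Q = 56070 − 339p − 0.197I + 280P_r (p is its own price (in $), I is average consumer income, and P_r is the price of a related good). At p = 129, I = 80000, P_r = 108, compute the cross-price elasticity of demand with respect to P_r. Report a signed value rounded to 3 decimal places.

At the given values, Q = 56070 − 339(129) − 0.197(80000) + 280(108) = 26819.
∂Q/∂P_r = 280.
E = (280) × (108/26819) = 1.12755…

1.128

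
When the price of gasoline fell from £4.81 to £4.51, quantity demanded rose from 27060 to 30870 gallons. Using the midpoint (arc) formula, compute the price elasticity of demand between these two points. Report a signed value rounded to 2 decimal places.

-2.04

%ΔQ = (30870 − 27060) / [(27060 + 30870)/2] = 3810/28965 = 0.131538…
%ΔP = (4.51 − 4.81) / [(4.81 + 4.51)/2] = -0.3/4.66 = -0.064377…
Arc Ed = %ΔQ / %ΔP = (3810/28965) / (-0.3/4.66) = -2.0432…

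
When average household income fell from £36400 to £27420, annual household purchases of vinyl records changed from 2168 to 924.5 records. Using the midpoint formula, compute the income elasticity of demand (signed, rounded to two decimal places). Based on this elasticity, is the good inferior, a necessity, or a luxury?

%ΔQ = (924.5 − 2168)/[( 2168 + 924.5)/2] = -1243.5/1546.25 = -0.804203…
%ΔIncome = (27420 − 36400)/[( 36400 + 27420)/2] = -8980/31910 = -0.281416…
E_income = (-1243.5/1546.25) / (-8980/31910) = 2.8576…
E_income > 1 ⇒ normal good, luxury.

2.86; luxury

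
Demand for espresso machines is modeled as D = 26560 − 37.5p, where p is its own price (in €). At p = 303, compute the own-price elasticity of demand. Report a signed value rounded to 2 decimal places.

At the given values, D = 26560 − 37.5(303) = 15197.5.
∂D/∂p = −37.5.
E = (-37.5) × (303/15197.5) = -0.7476…

-0.75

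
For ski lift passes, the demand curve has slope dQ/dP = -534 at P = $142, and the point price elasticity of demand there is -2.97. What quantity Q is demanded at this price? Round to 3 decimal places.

Ed = (dQ/dP)·(P/Q) ⇒ Q = (dQ/dP)·P/Ed = (-534)·142/(-2.97) = 25531.31313…

25531.313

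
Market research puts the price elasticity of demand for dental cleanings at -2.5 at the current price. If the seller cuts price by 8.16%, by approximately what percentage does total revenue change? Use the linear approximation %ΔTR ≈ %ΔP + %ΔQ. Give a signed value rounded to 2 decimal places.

%ΔQ ≈ Ed × %ΔP = (-2.5) × (-8.16%) = +20.4000%
%ΔTR ≈ %ΔP + %ΔQ = (-8.16%) + (+20.4000%) = +12.2400%

+12.24%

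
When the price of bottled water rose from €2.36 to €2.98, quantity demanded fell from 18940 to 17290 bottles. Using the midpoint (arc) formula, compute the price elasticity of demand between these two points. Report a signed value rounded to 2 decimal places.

%ΔQ = (17290 − 18940) / [(18940 + 17290)/2] = -1650/18115 = -0.091084…
%ΔP = (2.98 − 2.36) / [(2.36 + 2.98)/2] = 0.62/2.67 = 0.232209…
Arc Ed = %ΔQ / %ΔP = (-1650/18115) / (0.62/2.67) = -0.3922…

-0.39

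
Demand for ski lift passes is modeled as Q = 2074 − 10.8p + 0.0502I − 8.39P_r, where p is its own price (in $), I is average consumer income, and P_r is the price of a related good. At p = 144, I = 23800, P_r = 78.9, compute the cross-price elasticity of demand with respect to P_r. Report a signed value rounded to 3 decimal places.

At the given values, Q = 2074 − 10.8(144) + 0.0502(23800) − 8.39(78.9) = 1051.589.
∂Q/∂P_r = -8.39.
E = (-8.39) × (78.9/1051.589) = -0.62949…

-0.629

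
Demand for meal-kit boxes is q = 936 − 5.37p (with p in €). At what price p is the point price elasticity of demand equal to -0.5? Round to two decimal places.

58.10

Ed = −5.37p/(936 − 5.37p). Set this equal to -0.5:
5.37p = 0.5·(936 − 5.37p) ⇒ 5.37p(1 + 0.5) = 0.5·936
p = 0.5·936 / (5.37·1.5) = 58.1005…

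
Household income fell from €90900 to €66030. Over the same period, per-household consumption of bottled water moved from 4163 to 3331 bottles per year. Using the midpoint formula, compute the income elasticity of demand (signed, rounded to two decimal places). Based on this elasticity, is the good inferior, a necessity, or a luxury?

%ΔQ = (3331 − 4163)/[( 4163 + 3331)/2] = -832/3747 = -0.222044…
%ΔIncome = (66030 − 90900)/[( 90900 + 66030)/2] = -24870/78465 = -0.316956…
E_income = (-832/3747) / (-24870/78465) = 0.7005…
0 < E_income < 1 ⇒ normal good, necessity.

0.70; necessity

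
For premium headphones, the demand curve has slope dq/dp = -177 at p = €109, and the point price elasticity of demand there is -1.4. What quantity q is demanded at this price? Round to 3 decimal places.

13780.714

Ed = (dq/dp)·(p/q) ⇒ q = (dq/dp)·p/Ed = (-177)·109/(-1.4) = 13780.71428…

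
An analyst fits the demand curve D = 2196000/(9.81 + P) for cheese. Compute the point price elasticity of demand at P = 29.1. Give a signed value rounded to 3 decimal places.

dD/dP = −2196000/(9.81 + P)² = -1450.47. At P = 29.1, D = 56437.9.
Ed = (dD/dP)·(P/D) = (-1450.47) × (29.1/56437.9) = -0.74787…

-0.748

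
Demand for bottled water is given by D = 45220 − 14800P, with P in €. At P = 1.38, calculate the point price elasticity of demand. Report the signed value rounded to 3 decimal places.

-0.824

dD/dP = −14800. At P = 1.38, D = 45220 − 14800(1.38) = 24796.
Ed = (dD/dP)·(P/D) = −14800 × (1.38/24796) = -0.82368…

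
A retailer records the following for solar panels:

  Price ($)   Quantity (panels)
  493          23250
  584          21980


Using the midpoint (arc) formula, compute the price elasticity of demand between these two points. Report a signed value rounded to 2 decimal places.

%ΔQ = (21980 − 23250) / [(23250 + 21980)/2] = -1270/22615 = -0.056157…
%ΔP = (584 − 493) / [(493 + 584)/2] = 91/538.5 = 0.168987…
Arc Ed = %ΔQ / %ΔP = (-1270/22615) / (91/538.5) = -0.3323…

-0.33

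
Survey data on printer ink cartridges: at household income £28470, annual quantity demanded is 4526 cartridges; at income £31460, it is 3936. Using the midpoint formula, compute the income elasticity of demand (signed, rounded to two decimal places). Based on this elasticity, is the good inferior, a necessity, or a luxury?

-1.40; inferior

%ΔQ = (3936 − 4526)/[( 4526 + 3936)/2] = -590/4231 = -0.139446…
%ΔIncome = (31460 − 28470)/[( 28470 + 31460)/2] = 2990/29965 = 0.099783…
E_income = (-590/4231) / (2990/29965) = -1.3975…
E_income < 0 ⇒ inferior good.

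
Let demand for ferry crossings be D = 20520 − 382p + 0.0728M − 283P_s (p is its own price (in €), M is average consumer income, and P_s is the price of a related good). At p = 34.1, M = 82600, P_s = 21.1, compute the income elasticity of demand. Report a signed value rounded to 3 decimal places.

0.798

At the given values, D = 20520 − 382(34.1) + 0.0728(82600) − 283(21.1) = 7535.78.
∂D/∂M = 0.0728.
E = (0.0728) × (82600/7535.78) = 0.79796…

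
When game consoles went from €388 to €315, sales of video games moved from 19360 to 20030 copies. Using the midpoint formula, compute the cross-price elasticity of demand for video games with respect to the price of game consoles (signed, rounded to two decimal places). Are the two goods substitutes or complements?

%ΔQ_{video games} = (20030 − 19360)/avg = 670/19695 = 0.034018…
%ΔP_{game consoles} = (315 − 388)/avg = -73/351.5 = -0.207681…
E_cross = (670/19695) / (-73/351.5) = -0.1638…
E_cross < 0 ⇒ the goods are complements.

-0.16; complements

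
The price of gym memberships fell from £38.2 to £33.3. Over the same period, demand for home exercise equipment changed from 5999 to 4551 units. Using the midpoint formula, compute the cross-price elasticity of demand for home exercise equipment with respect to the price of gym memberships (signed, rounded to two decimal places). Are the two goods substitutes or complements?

%ΔQ_{home exercise equipment} = (4551 − 5999)/avg = -1448/5275 = -0.274502…
%ΔP_{gym memberships} = (33.3 − 38.2)/avg = -4.9/35.75 = -0.137062…
E_cross = (-1448/5275) / (-4.9/35.75) = 2.0027…
E_cross > 0 ⇒ the goods are substitutes.

2.00; substitutes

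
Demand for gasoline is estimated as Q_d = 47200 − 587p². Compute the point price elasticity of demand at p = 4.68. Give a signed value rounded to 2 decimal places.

-0.75

dQ_d/dp = −2·587·p = -5494.32. At p = 4.68, Q_d = 34343.2912.
Ed = (dQ_d/dp)·(p/Q_d) = (-5494.32) × (4.68/34343.2912) = -0.7487…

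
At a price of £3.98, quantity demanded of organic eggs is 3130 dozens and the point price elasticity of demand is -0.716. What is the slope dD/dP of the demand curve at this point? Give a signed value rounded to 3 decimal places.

-563.085

Ed = (dD/dP)·(P/D) ⇒ dD/dP = Ed·D/P = (-0.716)·3130/3.98 = -563.08542…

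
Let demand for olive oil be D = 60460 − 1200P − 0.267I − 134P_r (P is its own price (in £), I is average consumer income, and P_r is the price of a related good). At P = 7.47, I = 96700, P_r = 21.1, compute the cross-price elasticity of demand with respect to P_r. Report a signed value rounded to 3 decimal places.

-0.124

At the given values, D = 60460 − 1200(7.47) − 0.267(96700) − 134(21.1) = 22849.7.
∂D/∂P_r = -134.
E = (-134) × (21.1/22849.7) = -0.12373…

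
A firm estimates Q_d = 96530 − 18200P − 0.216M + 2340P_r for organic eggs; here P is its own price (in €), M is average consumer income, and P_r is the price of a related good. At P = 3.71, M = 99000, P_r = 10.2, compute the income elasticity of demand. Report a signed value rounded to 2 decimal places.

-0.68

At the given values, Q_d = 96530 − 18200(3.71) − 0.216(99000) + 2340(10.2) = 31492.
∂Q_d/∂M = -0.216.
E = (-0.216) × (99000/31492) = -0.6790…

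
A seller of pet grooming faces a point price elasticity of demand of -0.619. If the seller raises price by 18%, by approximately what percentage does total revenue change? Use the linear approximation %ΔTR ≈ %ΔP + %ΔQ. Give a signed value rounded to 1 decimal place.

+6.9%

%ΔQ ≈ Ed × %ΔP = (-0.619) × (+18%) = -11.1420%
%ΔTR ≈ %ΔP + %ΔQ = (+18%) + (-11.1420%) = +6.8580%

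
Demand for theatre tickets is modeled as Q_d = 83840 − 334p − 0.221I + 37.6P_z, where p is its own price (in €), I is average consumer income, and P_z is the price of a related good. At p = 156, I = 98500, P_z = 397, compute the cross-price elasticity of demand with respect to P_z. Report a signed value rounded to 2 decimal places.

0.60

At the given values, Q_d = 83840 − 334(156) − 0.221(98500) + 37.6(397) = 24894.7.
∂Q_d/∂P_z = 37.6.
E = (37.6) × (397/24894.7) = 0.5996…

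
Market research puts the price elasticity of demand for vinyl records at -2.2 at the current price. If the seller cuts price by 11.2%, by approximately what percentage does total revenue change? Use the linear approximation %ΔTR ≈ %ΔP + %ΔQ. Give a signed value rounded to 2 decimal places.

+13.44%

%ΔQ ≈ Ed × %ΔP = (-2.2) × (-11.2%) = +24.6400%
%ΔTR ≈ %ΔP + %ΔQ = (-11.2%) + (+24.6400%) = +13.4400%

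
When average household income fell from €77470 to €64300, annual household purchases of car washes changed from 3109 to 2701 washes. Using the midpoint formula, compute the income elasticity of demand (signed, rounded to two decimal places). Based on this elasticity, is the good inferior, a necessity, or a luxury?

0.76; necessity

%ΔQ = (2701 − 3109)/[( 3109 + 2701)/2] = -408/2905 = -0.140447…
%ΔIncome = (64300 − 77470)/[( 77470 + 64300)/2] = -13170/70885 = -0.185793…
E_income = (-408/2905) / (-13170/70885) = 0.7559…
0 < E_income < 1 ⇒ normal good, necessity.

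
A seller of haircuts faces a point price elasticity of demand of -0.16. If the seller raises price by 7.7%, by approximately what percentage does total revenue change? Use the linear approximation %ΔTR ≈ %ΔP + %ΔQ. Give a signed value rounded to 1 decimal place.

%ΔQ ≈ Ed × %ΔP = (-0.16) × (+7.7%) = -1.2320%
%ΔTR ≈ %ΔP + %ΔQ = (+7.7%) + (-1.2320%) = +6.4680%

+6.5%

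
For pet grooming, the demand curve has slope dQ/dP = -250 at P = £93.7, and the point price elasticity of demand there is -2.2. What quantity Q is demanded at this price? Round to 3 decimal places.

10647.727

Ed = (dQ/dP)·(P/Q) ⇒ Q = (dQ/dP)·P/Ed = (-250)·93.7/(-2.2) = 10647.72727…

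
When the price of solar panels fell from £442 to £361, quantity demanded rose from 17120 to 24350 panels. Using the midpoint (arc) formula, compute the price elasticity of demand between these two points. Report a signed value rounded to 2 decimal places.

%ΔQ = (24350 − 17120) / [(17120 + 24350)/2] = 7230/20735 = 0.348685…
%ΔP = (361 − 442) / [(442 + 361)/2] = -81/401.5 = -0.201743…
Arc Ed = %ΔQ / %ΔP = (7230/20735) / (-81/401.5) = -1.7283…

-1.73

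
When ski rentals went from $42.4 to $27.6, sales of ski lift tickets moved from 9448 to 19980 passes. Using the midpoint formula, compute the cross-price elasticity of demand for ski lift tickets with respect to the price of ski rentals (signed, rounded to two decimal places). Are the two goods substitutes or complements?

-1.69; complements

%ΔQ_{ski lift tickets} = (19980 − 9448)/avg = 10532/14714 = 0.715780…
%ΔP_{ski rentals} = (27.6 − 42.4)/avg = -14.8/35 = -0.422857…
E_cross = (10532/14714) / (-14.8/35) = -1.6927…
E_cross < 0 ⇒ the goods are complements.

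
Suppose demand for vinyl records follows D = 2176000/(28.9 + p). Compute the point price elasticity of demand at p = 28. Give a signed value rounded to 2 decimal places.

-0.49

dD/dp = −2176000/(28.9 + p)² = -672.101. At p = 28, D = 38242.5.
Ed = (dD/dp)·(p/D) = (-672.101) × (28/38242.5) = -0.4920…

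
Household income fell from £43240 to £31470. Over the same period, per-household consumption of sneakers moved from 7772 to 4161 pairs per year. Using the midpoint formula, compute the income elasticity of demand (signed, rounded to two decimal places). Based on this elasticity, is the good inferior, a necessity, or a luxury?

%ΔQ = (4161 − 7772)/[( 7772 + 4161)/2] = -3611/5966.5 = -0.605212…
%ΔIncome = (31470 − 43240)/[( 43240 + 31470)/2] = -11770/37355 = -0.315084…
E_income = (-3611/5966.5) / (-11770/37355) = 1.9207…
E_income > 1 ⇒ normal good, luxury.

1.92; luxury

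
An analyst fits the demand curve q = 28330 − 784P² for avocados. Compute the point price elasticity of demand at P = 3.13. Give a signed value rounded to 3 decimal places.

dq/dP = −2·784·P = -4907.84. At P = 3.13, q = 20649.2304.
Ed = (dq/dP)·(P/q) = (-4907.84) × (3.13/20649.2304) = -0.74392…

-0.744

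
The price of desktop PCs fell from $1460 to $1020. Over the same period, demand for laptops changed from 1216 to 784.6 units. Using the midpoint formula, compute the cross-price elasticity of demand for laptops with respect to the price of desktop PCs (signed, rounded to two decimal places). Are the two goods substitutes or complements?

%ΔQ_{laptops} = (784.6 − 1216)/avg = -431.4/1000.3 = -0.431270…
%ΔP_{desktop PCs} = (1020 − 1460)/avg = -440/1240 = -0.354838…
E_cross = (-431.4/1000.3) / (-440/1240) = 1.2153…
E_cross > 0 ⇒ the goods are substitutes.

1.22; substitutes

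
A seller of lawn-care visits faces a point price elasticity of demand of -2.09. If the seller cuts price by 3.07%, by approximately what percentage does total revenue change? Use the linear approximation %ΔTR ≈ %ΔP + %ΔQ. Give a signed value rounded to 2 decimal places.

+3.35%

%ΔQ ≈ Ed × %ΔP = (-2.09) × (-3.07%) = +6.4163%
%ΔTR ≈ %ΔP + %ΔQ = (-3.07%) + (+6.4163%) = +3.3463%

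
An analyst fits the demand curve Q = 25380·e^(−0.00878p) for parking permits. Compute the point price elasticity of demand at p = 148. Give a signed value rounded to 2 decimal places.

dQ/dp = −0.00878·Q = -60.764. At p = 148, Q = 6920.73.
Ed = (dQ/dp)·(p/Q) = (-60.764) × (148/6920.73) = -1.2994…

-1.30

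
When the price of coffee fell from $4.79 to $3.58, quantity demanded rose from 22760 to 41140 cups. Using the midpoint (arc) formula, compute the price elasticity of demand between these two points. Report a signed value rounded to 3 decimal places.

%ΔQ = (41140 − 22760) / [(22760 + 41140)/2] = 18380/31950 = 0.575273…
%ΔP = (3.58 − 4.79) / [(4.79 + 3.58)/2] = -1.21/4.185 = -0.289127…
Arc Ed = %ΔQ / %ΔP = (18380/31950) / (-1.21/4.185) = -1.98968…

-1.990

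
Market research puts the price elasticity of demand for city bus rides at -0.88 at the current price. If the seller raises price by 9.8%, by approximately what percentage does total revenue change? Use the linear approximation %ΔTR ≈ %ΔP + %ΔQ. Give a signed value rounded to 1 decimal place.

%ΔQ ≈ Ed × %ΔP = (-0.88) × (+9.8%) = -8.6240%
%ΔTR ≈ %ΔP + %ΔQ = (+9.8%) + (-8.6240%) = +1.1760%

+1.2%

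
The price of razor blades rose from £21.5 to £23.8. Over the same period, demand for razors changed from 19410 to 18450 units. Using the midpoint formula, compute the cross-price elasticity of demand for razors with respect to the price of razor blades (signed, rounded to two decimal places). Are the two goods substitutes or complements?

%ΔQ_{razors} = (18450 − 19410)/avg = -960/18930 = -0.050713…
%ΔP_{razor blades} = (23.8 − 21.5)/avg = 2.3/22.65 = 0.101545…
E_cross = (-960/18930) / (2.3/22.65) = -0.4994…
E_cross < 0 ⇒ the goods are complements.

-0.50; complements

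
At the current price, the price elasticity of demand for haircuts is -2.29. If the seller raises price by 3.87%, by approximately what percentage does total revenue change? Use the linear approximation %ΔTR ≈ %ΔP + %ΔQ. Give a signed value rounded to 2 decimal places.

-4.99%

%ΔQ ≈ Ed × %ΔP = (-2.29) × (+3.87%) = -8.8623%
%ΔTR ≈ %ΔP + %ΔQ = (+3.87%) + (-8.8623%) = -4.9923%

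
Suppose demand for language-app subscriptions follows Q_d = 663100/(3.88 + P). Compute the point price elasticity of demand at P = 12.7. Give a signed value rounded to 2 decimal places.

dQ_d/dP = −663100/(3.88 + P)² = -2412.18. At P = 12.7, Q_d = 39994.
Ed = (dQ_d/dP)·(P/Q_d) = (-2412.18) × (12.7/39994) = -0.7659…

-0.77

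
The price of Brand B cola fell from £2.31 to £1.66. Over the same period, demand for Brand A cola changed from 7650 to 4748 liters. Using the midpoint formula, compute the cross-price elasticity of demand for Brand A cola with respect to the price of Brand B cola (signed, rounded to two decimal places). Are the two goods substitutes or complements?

%ΔQ_{Brand A cola} = (4748 − 7650)/avg = -2902/6199 = -0.468140…
%ΔP_{Brand B cola} = (1.66 − 2.31)/avg = -0.65/1.985 = -0.327455…
E_cross = (-2902/6199) / (-0.65/1.985) = 1.4296…
E_cross > 0 ⇒ the goods are substitutes.

1.43; substitutes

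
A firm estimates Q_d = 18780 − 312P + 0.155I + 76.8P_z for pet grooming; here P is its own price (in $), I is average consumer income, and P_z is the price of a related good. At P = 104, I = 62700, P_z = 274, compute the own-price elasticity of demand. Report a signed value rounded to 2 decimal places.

At the given values, Q_d = 18780 − 312(104) + 0.155(62700) + 76.8(274) = 17093.7.
∂Q_d/∂P = −312.
E = (-312) × (104/17093.7) = -1.8982…

-1.90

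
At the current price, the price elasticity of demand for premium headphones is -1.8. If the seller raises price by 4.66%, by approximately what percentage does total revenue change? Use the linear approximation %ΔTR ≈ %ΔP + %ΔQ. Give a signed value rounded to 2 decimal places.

-3.73%

%ΔQ ≈ Ed × %ΔP = (-1.8) × (+4.66%) = -8.3880%
%ΔTR ≈ %ΔP + %ΔQ = (+4.66%) + (-8.3880%) = -3.7280%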